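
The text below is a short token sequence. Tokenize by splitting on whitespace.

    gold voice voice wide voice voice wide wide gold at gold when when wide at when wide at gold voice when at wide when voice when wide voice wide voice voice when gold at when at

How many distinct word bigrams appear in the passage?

19

36 tokens → 35 bigram windows in total.
Repeated bigrams (each contributes count−1 duplicates):
  voice voice: 3
  voice when: 3
  voice wide: 3
  when wide: 3
  wide voice: 3
  at gold: 2
  at when: 2
  gold at: 2
  … (3 more repeated)
16 duplicate windows → 35 − 16 = 19 distinct.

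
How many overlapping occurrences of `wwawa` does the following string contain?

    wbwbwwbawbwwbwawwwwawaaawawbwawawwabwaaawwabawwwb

1

Sliding a length-5 window over the 49 characters (45 positions):
  position 18–22: wwawa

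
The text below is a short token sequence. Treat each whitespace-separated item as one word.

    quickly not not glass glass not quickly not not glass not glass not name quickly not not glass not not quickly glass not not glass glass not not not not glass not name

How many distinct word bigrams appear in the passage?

9

33 tokens → 32 bigram windows in total.
Repeated bigrams (each contributes count−1 duplicates):
  not not: 8
  glass not: 7
  not glass: 6
  quickly not: 3
  glass glass: 2
  not name: 2
  not quickly: 2
23 duplicate windows → 32 − 23 = 9 distinct.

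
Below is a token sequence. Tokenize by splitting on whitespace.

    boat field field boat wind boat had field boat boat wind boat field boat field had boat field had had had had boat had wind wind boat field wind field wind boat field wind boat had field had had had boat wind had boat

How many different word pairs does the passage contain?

16

44 tokens → 43 bigram windows in total.
Repeated bigrams (each contributes count−1 duplicates):
  boat field: 6
  had had: 5
  wind boat: 5
  had boat: 4
  boat had: 3
  boat wind: 3
  field boat: 3
  field had: 3
  … (2 more repeated)
27 duplicate windows → 43 − 27 = 16 distinct.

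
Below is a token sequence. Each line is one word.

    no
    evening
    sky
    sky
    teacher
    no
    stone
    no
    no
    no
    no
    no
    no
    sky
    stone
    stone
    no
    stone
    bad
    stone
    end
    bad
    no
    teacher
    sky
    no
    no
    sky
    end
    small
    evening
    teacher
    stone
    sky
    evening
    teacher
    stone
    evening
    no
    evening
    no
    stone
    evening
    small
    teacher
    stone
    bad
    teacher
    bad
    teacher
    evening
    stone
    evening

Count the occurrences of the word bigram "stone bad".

2

Scanning the 52 overlapping bigram windows for "stone bad":
  position 18–19: stone bad
  position 46–47: stone bad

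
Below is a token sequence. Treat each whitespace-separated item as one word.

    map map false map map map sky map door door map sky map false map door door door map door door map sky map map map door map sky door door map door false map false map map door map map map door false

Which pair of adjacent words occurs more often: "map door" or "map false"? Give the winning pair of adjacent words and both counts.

"map door": 7 occurrences
"map false": 3 occurrences

"map door" (7 vs 3)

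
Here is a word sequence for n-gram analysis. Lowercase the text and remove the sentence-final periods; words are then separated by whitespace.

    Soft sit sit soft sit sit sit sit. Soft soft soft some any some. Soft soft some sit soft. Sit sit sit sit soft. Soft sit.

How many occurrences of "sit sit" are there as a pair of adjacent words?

7

Scanning the 25 overlapping bigram windows for "sit sit":
  position 2–3: sit sit
  position 5–6: sit sit
  position 6–7: sit sit
  position 7–8: sit sit
  position 20–21: sit sit
  position 21–22: sit sit
  position 22–23: sit sit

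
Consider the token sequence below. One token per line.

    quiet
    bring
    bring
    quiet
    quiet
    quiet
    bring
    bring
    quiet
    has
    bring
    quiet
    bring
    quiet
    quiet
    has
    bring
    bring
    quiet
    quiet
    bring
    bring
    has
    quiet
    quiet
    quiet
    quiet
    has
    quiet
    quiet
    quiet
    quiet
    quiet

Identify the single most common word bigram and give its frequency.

Bigram frequencies (highest first):
  quiet quiet: 11
  bring quiet: 5
  quiet bring: 4
  bring bring: 4
  quiet has: 3
  has bring: 2
  … (2 more, each ≤ 2)

"quiet quiet", 11 times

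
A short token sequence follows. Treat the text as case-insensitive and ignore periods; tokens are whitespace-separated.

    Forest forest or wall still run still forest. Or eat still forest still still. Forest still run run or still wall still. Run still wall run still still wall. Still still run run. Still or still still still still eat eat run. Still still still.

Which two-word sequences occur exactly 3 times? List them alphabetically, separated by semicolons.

still forest; still wall; wall still

Bigram counts meeting the condition (exactly 3 times):
  still forest: 3
  still wall: 3
  wall still: 3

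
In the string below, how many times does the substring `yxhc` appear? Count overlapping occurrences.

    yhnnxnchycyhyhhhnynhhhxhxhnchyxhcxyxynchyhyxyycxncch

Sliding a length-4 window over the 52 characters (49 positions):
  position 30–33: yxhc

1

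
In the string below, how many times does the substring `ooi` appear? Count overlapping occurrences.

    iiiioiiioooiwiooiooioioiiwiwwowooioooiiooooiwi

6

Sliding a length-3 window over the 46 characters (44 positions):
  position 10–12: ooi
  position 15–17: ooi
  position 18–20: ooi
  position 32–34: ooi
  position 36–38: ooi
  position 42–44: ooi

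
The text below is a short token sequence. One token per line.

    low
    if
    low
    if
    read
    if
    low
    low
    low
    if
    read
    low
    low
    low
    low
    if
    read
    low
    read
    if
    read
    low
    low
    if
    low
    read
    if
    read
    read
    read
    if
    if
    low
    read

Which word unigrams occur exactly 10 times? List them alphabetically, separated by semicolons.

Unigram counts meeting the condition (exactly 10 times):
  if: 10
  read: 10

if; read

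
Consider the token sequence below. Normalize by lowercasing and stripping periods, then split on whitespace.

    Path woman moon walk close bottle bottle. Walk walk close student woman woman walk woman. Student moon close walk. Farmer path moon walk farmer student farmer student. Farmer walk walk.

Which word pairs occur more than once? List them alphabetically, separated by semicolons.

Bigram counts meeting the condition (more than once):
  farmer student: 2
  moon walk: 2
  student farmer: 2
  walk close: 2
  walk farmer: 2
  walk walk: 2

farmer student; moon walk; student farmer; walk close; walk farmer; walk walk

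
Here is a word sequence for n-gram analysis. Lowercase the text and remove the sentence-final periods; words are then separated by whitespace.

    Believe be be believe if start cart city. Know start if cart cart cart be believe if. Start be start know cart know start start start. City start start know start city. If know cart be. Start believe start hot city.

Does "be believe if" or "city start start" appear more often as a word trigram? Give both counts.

"be believe if": 2 occurrences
"city start start": 1 occurrence

"be believe if" (2 vs 1)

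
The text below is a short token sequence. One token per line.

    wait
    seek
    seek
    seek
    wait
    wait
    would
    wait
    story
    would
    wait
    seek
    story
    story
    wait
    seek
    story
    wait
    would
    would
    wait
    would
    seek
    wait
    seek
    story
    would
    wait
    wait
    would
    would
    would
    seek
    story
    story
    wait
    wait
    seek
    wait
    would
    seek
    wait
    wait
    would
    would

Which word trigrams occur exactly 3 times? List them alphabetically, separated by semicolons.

Trigram counts meeting the condition (exactly 3 times):
  wait seek story: 3
  wait wait would: 3
  wait would would: 3

wait seek story; wait wait would; wait would would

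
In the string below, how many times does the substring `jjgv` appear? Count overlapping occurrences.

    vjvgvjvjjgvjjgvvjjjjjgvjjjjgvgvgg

4

Sliding a length-4 window over the 33 characters (30 positions):
  position 8–11: jjgv
  position 12–15: jjgv
  position 20–23: jjgv
  position 26–29: jjgv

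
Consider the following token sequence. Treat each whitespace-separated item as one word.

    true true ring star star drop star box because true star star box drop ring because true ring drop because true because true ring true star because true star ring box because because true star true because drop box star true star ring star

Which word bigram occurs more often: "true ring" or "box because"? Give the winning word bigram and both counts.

"true ring": 3 occurrences
"box because": 2 occurrences

"true ring" (3 vs 2)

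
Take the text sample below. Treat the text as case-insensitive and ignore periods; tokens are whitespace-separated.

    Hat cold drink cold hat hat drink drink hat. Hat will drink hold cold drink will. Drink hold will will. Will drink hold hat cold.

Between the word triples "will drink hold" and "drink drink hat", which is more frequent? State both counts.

"will drink hold" (3 vs 1)

"will drink hold": 3 occurrences
"drink drink hat": 1 occurrence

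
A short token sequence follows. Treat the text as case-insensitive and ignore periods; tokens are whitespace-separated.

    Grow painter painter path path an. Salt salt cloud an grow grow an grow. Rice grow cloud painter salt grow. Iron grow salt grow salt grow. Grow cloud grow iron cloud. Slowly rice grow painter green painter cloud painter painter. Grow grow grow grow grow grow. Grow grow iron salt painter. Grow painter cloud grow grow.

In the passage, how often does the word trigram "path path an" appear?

Scanning the 54 overlapping trigram windows for "path path an":
  position 4–6: path path an

1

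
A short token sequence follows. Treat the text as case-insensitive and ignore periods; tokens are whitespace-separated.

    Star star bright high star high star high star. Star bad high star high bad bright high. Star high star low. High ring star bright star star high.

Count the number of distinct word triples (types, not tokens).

20

28 tokens → 26 trigram windows in total.
Repeated trigrams (each contributes count−1 duplicates):
  high star high: 4
  star high star: 3
  bright high star: 2
6 duplicate windows → 26 − 6 = 20 distinct.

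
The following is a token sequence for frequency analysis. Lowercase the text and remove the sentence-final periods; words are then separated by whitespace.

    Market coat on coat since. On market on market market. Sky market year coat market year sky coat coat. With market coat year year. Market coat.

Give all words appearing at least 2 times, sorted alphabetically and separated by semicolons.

Unigram counts meeting the condition (at least 2 times):
  coat: 7
  market: 8
  on: 3
  sky: 2
  year: 4

coat; market; on; sky; year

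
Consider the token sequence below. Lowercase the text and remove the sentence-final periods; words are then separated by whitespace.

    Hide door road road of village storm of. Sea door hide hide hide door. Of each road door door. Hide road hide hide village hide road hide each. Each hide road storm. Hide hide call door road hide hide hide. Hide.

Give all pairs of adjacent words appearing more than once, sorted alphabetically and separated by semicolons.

Bigram counts meeting the condition (more than once):
  door hide: 2
  door road: 2
  hide door: 2
  hide hide: 7
  hide road: 3
  road hide: 3

door hide; door road; hide door; hide hide; hide road; road hide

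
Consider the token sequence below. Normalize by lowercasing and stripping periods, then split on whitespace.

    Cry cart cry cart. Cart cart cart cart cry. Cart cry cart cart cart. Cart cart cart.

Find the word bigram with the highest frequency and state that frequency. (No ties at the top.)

Bigram frequencies (highest first):
  cart cart: 9
  cry cart: 4
  cart cry: 3

"cart cart", 9 times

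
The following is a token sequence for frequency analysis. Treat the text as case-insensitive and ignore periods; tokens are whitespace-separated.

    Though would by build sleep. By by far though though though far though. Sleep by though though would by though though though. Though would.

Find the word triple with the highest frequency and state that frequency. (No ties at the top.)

"though though though", 3 times

Trigram frequencies (highest first):
  though though though: 3
  though would by: 2
  by though though: 2
  though though would: 2
  would by build: 1
  by build sleep: 1
  … (11 more, each ≤ 1)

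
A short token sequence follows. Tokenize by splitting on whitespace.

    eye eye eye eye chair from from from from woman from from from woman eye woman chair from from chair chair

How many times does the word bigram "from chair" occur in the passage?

Scanning the 20 overlapping bigram windows for "from chair":
  position 19–20: from chair

1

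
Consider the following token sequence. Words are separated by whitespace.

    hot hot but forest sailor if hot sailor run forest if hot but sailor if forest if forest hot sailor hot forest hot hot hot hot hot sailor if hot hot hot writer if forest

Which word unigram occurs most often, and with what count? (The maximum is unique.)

"hot", 14 times

Unigram frequencies (highest first):
  hot: 14
  forest: 6
  if: 6
  sailor: 5
  but: 2
  run: 1
  … (1 more, each ≤ 1)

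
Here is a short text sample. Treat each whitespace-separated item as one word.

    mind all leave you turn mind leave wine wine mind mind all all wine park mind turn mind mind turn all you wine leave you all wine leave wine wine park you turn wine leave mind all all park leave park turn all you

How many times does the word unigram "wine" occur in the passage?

Scanning the 44 tokens for "wine":
  position 8: wine
  position 9: wine
  position 14: wine
  position 23: wine
  position 27: wine
  position 29: wine
  position 30: wine
  position 34: wine

8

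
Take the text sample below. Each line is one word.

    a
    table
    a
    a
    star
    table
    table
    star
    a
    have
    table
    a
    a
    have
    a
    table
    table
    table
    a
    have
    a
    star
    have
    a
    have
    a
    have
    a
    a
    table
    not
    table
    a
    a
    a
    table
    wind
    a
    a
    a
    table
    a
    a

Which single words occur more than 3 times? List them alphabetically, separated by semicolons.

a; have; table

Unigram counts meeting the condition (more than 3 times):
  a: 21
  have: 6
  table: 11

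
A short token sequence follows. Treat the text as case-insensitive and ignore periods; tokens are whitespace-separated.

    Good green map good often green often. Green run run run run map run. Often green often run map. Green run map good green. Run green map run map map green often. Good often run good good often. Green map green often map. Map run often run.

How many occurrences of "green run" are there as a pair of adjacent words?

Scanning the 46 overlapping bigram windows for "green run":
  position 8–9: green run
  position 20–21: green run
  position 24–25: green run

3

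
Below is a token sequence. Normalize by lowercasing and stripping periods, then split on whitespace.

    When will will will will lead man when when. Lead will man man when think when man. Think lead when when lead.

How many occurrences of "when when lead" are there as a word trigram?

Scanning the 20 overlapping trigram windows for "when when lead":
  position 8–10: when when lead
  position 20–22: when when lead

2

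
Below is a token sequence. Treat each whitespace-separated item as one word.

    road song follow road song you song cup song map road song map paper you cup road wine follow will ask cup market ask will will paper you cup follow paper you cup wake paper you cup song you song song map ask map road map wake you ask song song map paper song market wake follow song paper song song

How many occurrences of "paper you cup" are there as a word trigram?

Scanning the 59 overlapping trigram windows for "paper you cup":
  position 14–16: paper you cup
  position 27–29: paper you cup
  position 31–33: paper you cup
  position 35–37: paper you cup

4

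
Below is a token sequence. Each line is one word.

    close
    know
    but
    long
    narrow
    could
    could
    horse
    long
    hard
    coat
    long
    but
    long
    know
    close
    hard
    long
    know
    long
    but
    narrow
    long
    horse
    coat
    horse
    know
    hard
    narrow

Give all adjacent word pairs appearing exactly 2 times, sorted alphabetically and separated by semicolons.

but long; long but; long know

Bigram counts meeting the condition (exactly 2 times):
  but long: 2
  long but: 2
  long know: 2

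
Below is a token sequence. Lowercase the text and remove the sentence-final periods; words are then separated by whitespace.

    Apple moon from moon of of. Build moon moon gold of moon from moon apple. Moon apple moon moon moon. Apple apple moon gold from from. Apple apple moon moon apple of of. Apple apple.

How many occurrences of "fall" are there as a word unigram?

0

Scanning the 35 tokens for "fall":
  (none found)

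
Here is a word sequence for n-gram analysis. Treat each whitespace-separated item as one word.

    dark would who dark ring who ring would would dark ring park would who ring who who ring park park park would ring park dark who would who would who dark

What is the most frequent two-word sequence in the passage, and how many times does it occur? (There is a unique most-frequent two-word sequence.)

"would who", 4 times

Bigram frequencies (highest first):
  would who: 4
  who ring: 3
  ring park: 3
  who dark: 2
  dark ring: 2
  ring who: 2
  … (11 more, each ≤ 2)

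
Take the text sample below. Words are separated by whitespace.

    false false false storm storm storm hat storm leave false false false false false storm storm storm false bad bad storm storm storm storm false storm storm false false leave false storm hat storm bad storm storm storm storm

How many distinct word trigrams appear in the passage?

22

39 tokens → 37 trigram windows in total.
Repeated trigrams (each contributes count−1 duplicates):
  storm storm storm: 6
  false false false: 4
  false storm storm: 3
  storm storm false: 3
  bad storm storm: 2
  false false storm: 2
  storm hat storm: 2
15 duplicate windows → 37 − 15 = 22 distinct.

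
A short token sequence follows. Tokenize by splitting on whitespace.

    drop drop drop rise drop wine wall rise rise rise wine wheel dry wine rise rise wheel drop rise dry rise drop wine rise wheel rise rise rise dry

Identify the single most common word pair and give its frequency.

Bigram frequencies (highest first):
  rise rise: 5
  drop drop: 2
  drop rise: 2
  rise drop: 2
  drop wine: 2
  wine rise: 2
  … (11 more, each ≤ 2)

"rise rise", 5 times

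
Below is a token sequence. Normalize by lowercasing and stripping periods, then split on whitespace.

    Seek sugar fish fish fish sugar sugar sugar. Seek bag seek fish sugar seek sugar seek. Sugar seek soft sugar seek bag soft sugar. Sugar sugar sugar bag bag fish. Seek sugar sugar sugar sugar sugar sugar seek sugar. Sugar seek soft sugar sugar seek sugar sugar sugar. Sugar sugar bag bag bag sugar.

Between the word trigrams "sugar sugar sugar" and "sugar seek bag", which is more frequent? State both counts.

"sugar sugar sugar": 10 occurrences
"sugar seek bag": 2 occurrences

"sugar sugar sugar" (10 vs 2)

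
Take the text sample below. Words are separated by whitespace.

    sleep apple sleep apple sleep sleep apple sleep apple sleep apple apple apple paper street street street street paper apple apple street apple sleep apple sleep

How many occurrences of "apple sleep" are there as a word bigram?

6

Scanning the 25 overlapping bigram windows for "apple sleep":
  position 2–3: apple sleep
  position 4–5: apple sleep
  position 7–8: apple sleep
  position 9–10: apple sleep
  position 23–24: apple sleep
  position 25–26: apple sleep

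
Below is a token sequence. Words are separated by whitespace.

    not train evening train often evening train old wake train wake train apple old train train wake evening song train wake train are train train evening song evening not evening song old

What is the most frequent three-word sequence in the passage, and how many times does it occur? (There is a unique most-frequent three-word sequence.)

Trigram frequencies (highest first):
  train wake train: 2
  not train evening: 1
  train evening train: 1
  evening train often: 1
  train often evening: 1
  often evening train: 1
  … (23 more, each ≤ 1)

"train wake train", 2 times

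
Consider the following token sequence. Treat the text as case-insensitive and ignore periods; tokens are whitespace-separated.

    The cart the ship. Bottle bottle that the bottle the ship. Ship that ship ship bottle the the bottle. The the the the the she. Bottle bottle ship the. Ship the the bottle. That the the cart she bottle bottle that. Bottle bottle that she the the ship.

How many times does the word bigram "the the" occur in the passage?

Scanning the 47 overlapping bigram windows for "the the":
  position 17–18: the the
  position 20–21: the the
  position 21–22: the the
  position 22–23: the the
  position 23–24: the the
  position 31–32: the the
  position 35–36: the the
  position 46–47: the the

8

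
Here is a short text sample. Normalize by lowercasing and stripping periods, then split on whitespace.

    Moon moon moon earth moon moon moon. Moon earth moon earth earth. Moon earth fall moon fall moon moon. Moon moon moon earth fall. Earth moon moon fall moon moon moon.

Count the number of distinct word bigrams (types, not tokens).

31 tokens → 30 bigram windows in total.
Repeated bigrams (each contributes count−1 duplicates):
  moon moon: 12
  moon earth: 5
  earth moon: 4
  fall moon: 3
  earth fall: 2
  moon fall: 2
22 duplicate windows → 30 − 22 = 8 distinct.

8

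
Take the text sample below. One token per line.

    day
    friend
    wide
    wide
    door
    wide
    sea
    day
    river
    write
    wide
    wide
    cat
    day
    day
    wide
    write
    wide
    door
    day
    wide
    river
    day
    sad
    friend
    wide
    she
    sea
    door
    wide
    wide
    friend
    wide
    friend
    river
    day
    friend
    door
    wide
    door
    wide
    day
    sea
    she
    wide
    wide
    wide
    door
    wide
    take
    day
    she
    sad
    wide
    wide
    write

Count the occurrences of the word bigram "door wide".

Scanning the 55 overlapping bigram windows for "door wide":
  position 5–6: door wide
  position 29–30: door wide
  position 38–39: door wide
  position 40–41: door wide
  position 48–49: door wide

5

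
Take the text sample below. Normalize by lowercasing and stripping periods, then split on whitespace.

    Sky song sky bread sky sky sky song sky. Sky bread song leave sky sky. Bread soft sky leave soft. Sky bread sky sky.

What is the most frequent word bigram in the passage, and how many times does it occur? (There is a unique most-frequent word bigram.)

Bigram frequencies (highest first):
  sky sky: 5
  sky bread: 4
  sky song: 2
  song sky: 2
  bread sky: 2
  soft sky: 2
  … (6 more, each ≤ 1)

"sky sky", 5 times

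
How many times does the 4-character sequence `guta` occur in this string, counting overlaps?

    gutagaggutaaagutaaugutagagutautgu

5

Sliding a length-4 window over the 33 characters (30 positions):
  position 1–4: guta
  position 8–11: guta
  position 14–17: guta
  position 20–23: guta
  position 26–29: guta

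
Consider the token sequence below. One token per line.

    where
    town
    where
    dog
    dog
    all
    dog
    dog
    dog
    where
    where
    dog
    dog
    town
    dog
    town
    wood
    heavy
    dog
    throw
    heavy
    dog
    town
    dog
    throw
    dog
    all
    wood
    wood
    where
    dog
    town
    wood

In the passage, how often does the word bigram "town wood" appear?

Scanning the 32 overlapping bigram windows for "town wood":
  position 16–17: town wood
  position 32–33: town wood

2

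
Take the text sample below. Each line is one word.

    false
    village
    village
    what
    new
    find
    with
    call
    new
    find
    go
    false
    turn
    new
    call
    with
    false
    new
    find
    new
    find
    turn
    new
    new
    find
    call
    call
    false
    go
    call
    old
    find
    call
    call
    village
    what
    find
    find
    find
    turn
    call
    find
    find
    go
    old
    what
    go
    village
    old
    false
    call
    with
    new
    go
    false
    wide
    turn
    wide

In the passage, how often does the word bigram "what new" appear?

1

Scanning the 57 overlapping bigram windows for "what new":
  position 4–5: what new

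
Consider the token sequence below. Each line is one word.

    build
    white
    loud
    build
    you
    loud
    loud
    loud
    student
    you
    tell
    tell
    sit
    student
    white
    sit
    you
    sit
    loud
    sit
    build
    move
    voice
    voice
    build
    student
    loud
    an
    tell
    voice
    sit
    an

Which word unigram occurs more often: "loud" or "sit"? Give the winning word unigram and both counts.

"loud": 6 occurrences
"sit": 5 occurrences

"loud" (6 vs 5)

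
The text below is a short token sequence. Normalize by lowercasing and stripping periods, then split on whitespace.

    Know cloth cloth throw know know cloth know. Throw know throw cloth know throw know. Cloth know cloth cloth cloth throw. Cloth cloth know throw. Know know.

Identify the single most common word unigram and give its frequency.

Unigram frequencies (highest first):
  know: 11
  cloth: 10
  throw: 6

"know", 11 times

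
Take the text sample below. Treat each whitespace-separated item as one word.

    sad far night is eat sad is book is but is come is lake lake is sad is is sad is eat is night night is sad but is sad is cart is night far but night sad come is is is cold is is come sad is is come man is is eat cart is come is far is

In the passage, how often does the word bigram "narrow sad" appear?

0

Scanning the 59 overlapping bigram windows for "narrow sad":
  (none found)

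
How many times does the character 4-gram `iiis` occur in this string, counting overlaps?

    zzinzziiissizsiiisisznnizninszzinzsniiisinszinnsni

Sliding a length-4 window over the 50 characters (47 positions):
  position 7–10: iiis
  position 15–18: iiis
  position 37–40: iiis

3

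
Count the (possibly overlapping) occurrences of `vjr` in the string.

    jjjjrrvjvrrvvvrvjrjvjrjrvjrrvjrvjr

Sliding a length-3 window over the 34 characters (32 positions):
  position 16–18: vjr
  position 20–22: vjr
  position 25–27: vjr
  position 29–31: vjr
  position 32–34: vjr

5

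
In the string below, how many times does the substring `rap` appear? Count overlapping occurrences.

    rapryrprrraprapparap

Sliding a length-3 window over the 20 characters (18 positions):
  position 1–3: rap
  position 10–12: rap
  position 13–15: rap
  position 18–20: rap

4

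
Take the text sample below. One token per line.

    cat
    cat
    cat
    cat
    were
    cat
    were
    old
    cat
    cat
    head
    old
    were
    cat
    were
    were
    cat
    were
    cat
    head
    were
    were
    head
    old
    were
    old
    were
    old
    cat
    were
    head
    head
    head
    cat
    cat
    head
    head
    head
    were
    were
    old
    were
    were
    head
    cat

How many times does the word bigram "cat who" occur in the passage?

0

Scanning the 44 overlapping bigram windows for "cat who":
  (none found)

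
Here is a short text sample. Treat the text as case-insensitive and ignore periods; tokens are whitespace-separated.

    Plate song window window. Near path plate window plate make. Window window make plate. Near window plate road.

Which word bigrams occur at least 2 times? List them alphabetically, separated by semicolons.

window plate; window window

Bigram counts meeting the condition (at least 2 times):
  window plate: 2
  window window: 2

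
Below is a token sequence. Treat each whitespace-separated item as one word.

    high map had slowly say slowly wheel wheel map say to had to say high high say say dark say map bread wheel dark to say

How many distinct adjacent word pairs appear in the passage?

26 tokens → 25 bigram windows in total.
Repeated bigrams (each contributes count−1 duplicates):
  to say: 2
1 duplicate windows → 25 − 1 = 24 distinct.

24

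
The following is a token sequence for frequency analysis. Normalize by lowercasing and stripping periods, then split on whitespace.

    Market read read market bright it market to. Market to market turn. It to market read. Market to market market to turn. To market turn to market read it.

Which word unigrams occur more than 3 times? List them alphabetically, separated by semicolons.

Unigram counts meeting the condition (more than 3 times):
  market: 11
  read: 4
  to: 7

market; read; to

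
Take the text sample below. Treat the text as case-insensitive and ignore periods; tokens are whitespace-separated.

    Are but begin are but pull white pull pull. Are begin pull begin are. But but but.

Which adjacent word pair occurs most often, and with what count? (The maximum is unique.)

"are but", 3 times

Bigram frequencies (highest first):
  are but: 3
  begin are: 2
  but but: 2
  but begin: 1
  but pull: 1
  pull white: 1
  … (6 more, each ≤ 1)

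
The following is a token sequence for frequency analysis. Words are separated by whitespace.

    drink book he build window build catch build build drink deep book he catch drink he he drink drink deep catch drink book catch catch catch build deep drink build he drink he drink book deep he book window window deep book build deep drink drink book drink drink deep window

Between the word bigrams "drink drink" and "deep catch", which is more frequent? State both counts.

"drink drink" (3 vs 1)

"drink drink": 3 occurrences
"deep catch": 1 occurrence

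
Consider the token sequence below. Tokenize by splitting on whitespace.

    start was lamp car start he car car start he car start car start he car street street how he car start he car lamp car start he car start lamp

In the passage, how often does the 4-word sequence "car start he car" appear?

5

Scanning the 28 overlapping 4-gram windows for "car start he car":
  position 4–7: car start he car
  position 8–11: car start he car
  position 13–16: car start he car
  position 21–24: car start he car
  position 26–29: car start he car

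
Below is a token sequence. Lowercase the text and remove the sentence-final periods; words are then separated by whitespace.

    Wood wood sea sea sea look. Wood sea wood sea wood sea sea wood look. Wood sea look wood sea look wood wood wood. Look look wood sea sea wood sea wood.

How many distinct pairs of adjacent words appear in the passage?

32 tokens → 31 bigram windows in total.
Repeated bigrams (each contributes count−1 duplicates):
  wood sea: 8
  look wood: 5
  sea wood: 5
  sea sea: 4
  sea look: 3
  wood wood: 3
  wood look: 2
23 duplicate windows → 31 − 23 = 8 distinct.

8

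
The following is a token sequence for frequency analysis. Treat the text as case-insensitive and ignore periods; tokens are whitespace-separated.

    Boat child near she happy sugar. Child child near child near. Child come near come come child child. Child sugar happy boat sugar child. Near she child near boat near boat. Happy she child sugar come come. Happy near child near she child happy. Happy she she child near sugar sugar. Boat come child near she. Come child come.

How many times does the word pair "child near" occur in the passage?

8

Scanning the 58 overlapping bigram windows for "child near":
  position 2–3: child near
  position 8–9: child near
  position 10–11: child near
  position 24–25: child near
  position 27–28: child near
  position 40–41: child near
  position 48–49: child near
  position 54–55: child near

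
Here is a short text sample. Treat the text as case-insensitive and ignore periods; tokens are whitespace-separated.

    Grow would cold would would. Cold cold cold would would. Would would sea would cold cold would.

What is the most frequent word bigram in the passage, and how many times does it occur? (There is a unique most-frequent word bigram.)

Bigram frequencies (highest first):
  would would: 4
  would cold: 3
  cold would: 3
  cold cold: 3
  grow would: 1
  would sea: 1
  … (1 more, each ≤ 1)

"would would", 4 times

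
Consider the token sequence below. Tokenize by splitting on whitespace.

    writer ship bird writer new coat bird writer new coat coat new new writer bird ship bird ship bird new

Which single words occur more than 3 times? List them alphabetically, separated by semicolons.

bird; new; writer

Unigram counts meeting the condition (more than 3 times):
  bird: 5
  new: 5
  writer: 4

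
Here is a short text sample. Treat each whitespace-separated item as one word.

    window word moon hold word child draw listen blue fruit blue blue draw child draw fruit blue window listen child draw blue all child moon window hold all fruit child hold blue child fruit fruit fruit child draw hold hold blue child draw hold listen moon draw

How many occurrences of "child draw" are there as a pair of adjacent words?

Scanning the 46 overlapping bigram windows for "child draw":
  position 6–7: child draw
  position 14–15: child draw
  position 20–21: child draw
  position 37–38: child draw
  position 42–43: child draw

5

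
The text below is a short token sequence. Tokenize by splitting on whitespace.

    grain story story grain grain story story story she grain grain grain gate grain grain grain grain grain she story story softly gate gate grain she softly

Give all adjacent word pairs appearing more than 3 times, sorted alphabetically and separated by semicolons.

grain grain; story story

Bigram counts meeting the condition (more than 3 times):
  grain grain: 7
  story story: 4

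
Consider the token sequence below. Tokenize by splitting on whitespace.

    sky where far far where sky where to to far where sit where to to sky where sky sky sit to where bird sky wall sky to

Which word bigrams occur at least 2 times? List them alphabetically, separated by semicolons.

far where; sky where; to to; where sky; where to

Bigram counts meeting the condition (at least 2 times):
  far where: 2
  sky where: 3
  to to: 2
  where sky: 2
  where to: 2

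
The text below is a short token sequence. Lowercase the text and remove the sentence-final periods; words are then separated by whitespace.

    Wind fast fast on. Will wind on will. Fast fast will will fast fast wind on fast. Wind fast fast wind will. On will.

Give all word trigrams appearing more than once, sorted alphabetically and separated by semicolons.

Trigram counts meeting the condition (more than once):
  fast fast wind: 2
  will fast fast: 2
  wind fast fast: 2

fast fast wind; will fast fast; wind fast fast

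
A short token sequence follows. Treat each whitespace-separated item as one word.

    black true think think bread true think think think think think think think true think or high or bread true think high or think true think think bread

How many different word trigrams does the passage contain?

28 tokens → 26 trigram windows in total.
Repeated trigrams (each contributes count−1 duplicates):
  think think think: 5
  true think think: 3
  bread true think: 2
  think think bread: 2
  think true think: 2
9 duplicate windows → 26 − 9 = 17 distinct.

17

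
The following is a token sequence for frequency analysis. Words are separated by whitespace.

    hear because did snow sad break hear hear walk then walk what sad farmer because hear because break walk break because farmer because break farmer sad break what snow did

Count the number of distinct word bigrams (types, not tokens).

30 tokens → 29 bigram windows in total.
Repeated bigrams (each contributes count−1 duplicates):
  because break: 2
  farmer because: 2
  hear because: 2
  sad break: 2
4 duplicate windows → 29 − 4 = 25 distinct.

25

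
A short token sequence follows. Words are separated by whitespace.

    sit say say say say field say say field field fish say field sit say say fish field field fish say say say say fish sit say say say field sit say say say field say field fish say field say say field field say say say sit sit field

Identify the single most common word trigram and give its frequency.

"say say say", 7 times

Trigram frequencies (highest first):
  say say say: 7
  say say field: 5
  sit say say: 4
  say field say: 3
  field say say: 3
  field fish say: 3
  … (17 more, each ≤ 2)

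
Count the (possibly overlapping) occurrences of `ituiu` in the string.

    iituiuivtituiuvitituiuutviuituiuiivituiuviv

Sliding a length-5 window over the 43 characters (39 positions):
  position 2–6: ituiu
  position 10–14: ituiu
  position 18–22: ituiu
  position 28–32: ituiu
  position 36–40: ituiu

5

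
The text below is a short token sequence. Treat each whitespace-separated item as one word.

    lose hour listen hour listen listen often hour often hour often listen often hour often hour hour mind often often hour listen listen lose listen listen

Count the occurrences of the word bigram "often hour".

5

Scanning the 25 overlapping bigram windows for "often hour":
  position 7–8: often hour
  position 9–10: often hour
  position 13–14: often hour
  position 15–16: often hour
  position 20–21: often hour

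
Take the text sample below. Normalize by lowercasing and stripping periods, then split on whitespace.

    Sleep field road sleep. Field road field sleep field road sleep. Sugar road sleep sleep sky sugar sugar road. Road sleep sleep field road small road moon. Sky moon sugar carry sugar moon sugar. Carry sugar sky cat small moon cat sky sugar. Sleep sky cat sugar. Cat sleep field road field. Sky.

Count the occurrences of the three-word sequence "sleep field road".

Scanning the 51 overlapping trigram windows for "sleep field road":
  position 1–3: sleep field road
  position 4–6: sleep field road
  position 8–10: sleep field road
  position 22–24: sleep field road
  position 49–51: sleep field road

5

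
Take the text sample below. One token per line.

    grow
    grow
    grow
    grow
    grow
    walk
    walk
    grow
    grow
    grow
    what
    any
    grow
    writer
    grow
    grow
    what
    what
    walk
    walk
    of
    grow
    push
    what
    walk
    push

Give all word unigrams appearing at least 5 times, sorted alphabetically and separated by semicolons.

grow; walk

Unigram counts meeting the condition (at least 5 times):
  grow: 12
  walk: 5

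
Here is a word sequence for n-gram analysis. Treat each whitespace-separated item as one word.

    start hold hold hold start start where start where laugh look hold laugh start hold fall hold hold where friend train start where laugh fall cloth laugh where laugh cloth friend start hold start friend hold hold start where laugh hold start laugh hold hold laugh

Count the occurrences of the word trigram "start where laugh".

Scanning the 44 overlapping trigram windows for "start where laugh":
  position 8–10: start where laugh
  position 22–24: start where laugh
  position 38–40: start where laugh

3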